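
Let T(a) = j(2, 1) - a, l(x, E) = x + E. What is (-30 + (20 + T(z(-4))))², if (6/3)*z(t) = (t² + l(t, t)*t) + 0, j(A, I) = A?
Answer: 1024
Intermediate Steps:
l(x, E) = E + x
z(t) = 3*t²/2 (z(t) = ((t² + (t + t)*t) + 0)/2 = ((t² + (2*t)*t) + 0)/2 = ((t² + 2*t²) + 0)/2 = (3*t² + 0)/2 = (3*t²)/2 = 3*t²/2)
T(a) = 2 - a
(-30 + (20 + T(z(-4))))² = (-30 + (20 + (2 - 3*(-4)²/2)))² = (-30 + (20 + (2 - 3*16/2)))² = (-30 + (20 + (2 - 1*24)))² = (-30 + (20 + (2 - 24)))² = (-30 + (20 - 22))² = (-30 - 2)² = (-32)² = 1024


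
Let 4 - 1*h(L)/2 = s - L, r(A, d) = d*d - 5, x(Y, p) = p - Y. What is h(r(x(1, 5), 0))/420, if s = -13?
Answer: 2/35 ≈ 0.057143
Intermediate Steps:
r(A, d) = -5 + d² (r(A, d) = d² - 5 = -5 + d²)
h(L) = 34 + 2*L (h(L) = 8 - 2*(-13 - L) = 8 + (26 + 2*L) = 34 + 2*L)
h(r(x(1, 5), 0))/420 = (34 + 2*(-5 + 0²))/420 = (34 + 2*(-5 + 0))*(1/420) = (34 + 2*(-5))*(1/420) = (34 - 10)*(1/420) = 24*(1/420) = 2/35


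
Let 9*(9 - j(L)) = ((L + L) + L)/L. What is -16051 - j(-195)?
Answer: -48179/3 ≈ -16060.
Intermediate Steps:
j(L) = 26/3 (j(L) = 9 - ((L + L) + L)/(9*L) = 9 - (2*L + L)/(9*L) = 9 - 3*L/(9*L) = 9 - ⅑*3 = 9 - ⅓ = 26/3)
-16051 - j(-195) = -16051 - 1*26/3 = -16051 - 26/3 = -48179/3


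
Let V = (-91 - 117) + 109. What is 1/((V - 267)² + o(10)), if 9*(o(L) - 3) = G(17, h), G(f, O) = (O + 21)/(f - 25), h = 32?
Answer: 72/9644995 ≈ 7.4650e-6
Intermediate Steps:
V = -99 (V = -208 + 109 = -99)
G(f, O) = (21 + O)/(-25 + f)
o(L) = 163/72 (o(L) = 3 + ((21 + 32)/(-25 + 17))/9 = 3 + (53/(-8))/9 = 3 + (-⅛*53)/9 = 3 + (⅑)*(-53/8) = 3 - 53/72 = 163/72)
1/((V - 267)² + o(10)) = 1/((-99 - 267)² + 163/72) = 1/((-366)² + 163/72) = 1/(133956 + 163/72) = 1/(9644995/72) = 72/9644995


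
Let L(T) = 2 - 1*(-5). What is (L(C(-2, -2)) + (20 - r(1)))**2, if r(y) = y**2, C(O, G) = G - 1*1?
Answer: 676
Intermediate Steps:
C(O, G) = -1 + G (C(O, G) = G - 1 = -1 + G)
L(T) = 7 (L(T) = 2 + 5 = 7)
(L(C(-2, -2)) + (20 - r(1)))**2 = (7 + (20 - 1*1**2))**2 = (7 + (20 - 1*1))**2 = (7 + (20 - 1))**2 = (7 + 19)**2 = 26**2 = 676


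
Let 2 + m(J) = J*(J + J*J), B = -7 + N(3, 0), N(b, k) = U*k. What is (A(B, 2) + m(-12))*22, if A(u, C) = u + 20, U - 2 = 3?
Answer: -34606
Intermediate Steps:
U = 5 (U = 2 + 3 = 5)
N(b, k) = 5*k
B = -7 (B = -7 + 5*0 = -7 + 0 = -7)
m(J) = -2 + J*(J + J**2) (m(J) = -2 + J*(J + J*J) = -2 + J*(J + J**2))
A(u, C) = 20 + u
(A(B, 2) + m(-12))*22 = ((20 - 7) + (-2 + (-12)**2 + (-12)**3))*22 = (13 + (-2 + 144 - 1728))*22 = (13 - 1586)*22 = -1573*22 = -34606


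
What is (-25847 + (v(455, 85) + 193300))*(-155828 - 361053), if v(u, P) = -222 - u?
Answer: -86203345656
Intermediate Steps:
(-25847 + (v(455, 85) + 193300))*(-155828 - 361053) = (-25847 + ((-222 - 1*455) + 193300))*(-155828 - 361053) = (-25847 + ((-222 - 455) + 193300))*(-516881) = (-25847 + (-677 + 193300))*(-516881) = (-25847 + 192623)*(-516881) = 166776*(-516881) = -86203345656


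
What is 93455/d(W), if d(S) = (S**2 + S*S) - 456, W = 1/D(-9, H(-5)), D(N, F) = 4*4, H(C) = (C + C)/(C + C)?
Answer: -11962240/58367 ≈ -204.95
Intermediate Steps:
H(C) = 1 (H(C) = (2*C)/((2*C)) = (2*C)*(1/(2*C)) = 1)
D(N, F) = 16
W = 1/16 ≈ 0.062500
d(S) = -456 + 2*S**2 (d(S) = (S**2 + S**2) - 456 = 2*S**2 - 456 = -456 + 2*S**2)
93455/d(W) = 93455/(-456 + 2*(1/16)**2) = 93455/(-456 + 2*(1/256)) = 93455/(-456 + 1/128) = 93455/(-58367/128) = 93455*(-128/58367) = -11962240/58367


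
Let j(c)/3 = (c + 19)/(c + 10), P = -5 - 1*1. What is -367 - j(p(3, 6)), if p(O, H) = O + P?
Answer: -2617/7 ≈ -373.86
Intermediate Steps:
P = -6 (P = -5 - 1 = -6)
p(O, H) = -6 + O (p(O, H) = O - 6 = -6 + O)
j(c) = 3*(19 + c)/(10 + c) (j(c) = 3*((c + 19)/(c + 10)) = 3*((19 + c)/(10 + c)) = 3*(19 + c)/(10 + c))
-367 - j(p(3, 6)) = -367 - 3*(19 + (-6 + 3))/(10 + (-6 + 3)) = -367 - 3*(19 - 3)/(10 - 3) = -367 - 3*16/7 = -367 - 1*48/7 = -367 - 48/7 = -2617/7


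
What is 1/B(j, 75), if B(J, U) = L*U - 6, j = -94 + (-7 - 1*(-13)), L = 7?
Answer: 1/519 ≈ 0.0019268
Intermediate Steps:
j = -88 (j = -94 + (-7 + 13) = -94 + 6 = -88)
B(J, U) = -6 + 7*U (B(J, U) = 7*U - 6 = -6 + 7*U)
1/B(j, 75) = 1/(-6 + 7*75) = 1/(-6 + 525) = 1/519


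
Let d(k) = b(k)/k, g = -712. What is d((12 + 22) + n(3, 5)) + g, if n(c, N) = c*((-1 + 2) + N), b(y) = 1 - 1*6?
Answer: -37029/52 ≈ -712.10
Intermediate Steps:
b(y) = -5 (b(y) = 1 - 6 = -5)
n(c, N) = c*(1 + N)
d(k) = -5/k
d((12 + 22) + n(3, 5)) + g = -5/((12 + 22) + 3*(1 + 5)) - 712 = -5/(34 + 3*6) - 712 = -5/(34 + 18) - 712 = -5/52 - 712 = -37029/52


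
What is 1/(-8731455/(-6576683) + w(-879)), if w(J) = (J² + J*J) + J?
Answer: 6576683/10157057686704 ≈ 6.4750e-7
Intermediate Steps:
w(J) = J + 2*J² (w(J) = (J² + J²) + J = 2*J² + J = J + 2*J²)
1/(-8731455/(-6576683) + w(-879)) = 1/(-8731455/(-6576683) - 879*(1 + 2*(-879))) = 1/(-8731455*(-1/6576683) - 879*(1 - 1758)) = 1/(8731455/6576683 - 879*(-1757)) = 1/(8731455/6576683 + 1544403) = 1/(10157057686704/6576683) = 6576683/10157057686704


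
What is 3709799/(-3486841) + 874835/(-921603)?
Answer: -6469372434032/3213483126123 ≈ -2.0132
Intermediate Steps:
3709799/(-3486841) + 874835/(-921603) = 3709799*(-1/3486841) + 874835*(-1/921603) = -3709799/3486841 - 874835/921603 = -6469372434032/3213483126123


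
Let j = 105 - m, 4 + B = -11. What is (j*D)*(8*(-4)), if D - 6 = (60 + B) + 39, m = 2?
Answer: -296640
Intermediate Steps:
B = -15 (B = -4 - 11 = -15)
D = 90 (D = 6 + ((60 - 15) + 39) = 6 + (45 + 39) = 6 + 84 = 90)
j = 103 (j = 105 - 1*2 = 105 - 2 = 103)
(j*D)*(8*(-4)) = (103*90)*(8*(-4)) = 9270*(-32) = -296640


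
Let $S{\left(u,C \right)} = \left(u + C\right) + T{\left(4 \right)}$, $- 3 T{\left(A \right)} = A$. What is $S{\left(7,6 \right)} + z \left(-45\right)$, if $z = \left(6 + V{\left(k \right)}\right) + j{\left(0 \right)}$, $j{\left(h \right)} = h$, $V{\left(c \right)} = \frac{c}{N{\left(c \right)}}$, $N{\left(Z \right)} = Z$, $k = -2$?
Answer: $- \frac{910}{3} \approx -303.33$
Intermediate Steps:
$T{\left(A \right)} = - \frac{A}{3}$
$V{\left(c \right)} = 1$ ($V{\left(c \right)} = \frac{c}{c} = 1$)
$S{\left(u,C \right)} = - \frac{4}{3} + C + u$ ($S{\left(u,C \right)} = \left(u + C\right) - \frac{4}{3} = \left(C + u\right) - \frac{4}{3} = - \frac{4}{3} + C + u$)
$z = 7$ ($z = \left(6 + 1\right) + 0 = 7 + 0 = 7$)
$S{\left(7,6 \right)} + z \left(-45\right) = \left(- \frac{4}{3} + 6 + 7\right) + 7 \left(-45\right) = \frac{35}{3} - 315 = - \frac{910}{3}$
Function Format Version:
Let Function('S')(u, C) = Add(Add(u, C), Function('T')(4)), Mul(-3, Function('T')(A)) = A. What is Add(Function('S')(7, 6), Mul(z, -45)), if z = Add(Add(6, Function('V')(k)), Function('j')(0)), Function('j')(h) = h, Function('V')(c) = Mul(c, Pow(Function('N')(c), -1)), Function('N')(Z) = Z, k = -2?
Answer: Rational(-910, 3) ≈ -303.33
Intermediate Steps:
Function('T')(A) = Mul(Rational(-1, 3), A)
Function('V')(c) = 1 (Function('V')(c) = Mul(c, Pow(c, -1)) = 1)
Function('S')(u, C) = Add(Rational(-4, 3), C, u) (Function('S')(u, C) = Add(Add(u, C), Mul(Rational(-1, 3), 4)) = Add(Add(C, u), Rational(-4, 3)) = Add(Rational(-4, 3), C, u))
z = 7 (z = Add(Add(6, 1), 0) = Add(7, 0) = 7)
Add(Function('S')(7, 6), Mul(z, -45)) = Add(Add(Rational(-4, 3), 6, 7), Mul(7, -45)) = Add(Rational(35, 3), -315) = Rational(-910, 3)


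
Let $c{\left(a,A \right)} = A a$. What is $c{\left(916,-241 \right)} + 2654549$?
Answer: $2433793$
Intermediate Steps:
$c{\left(916,-241 \right)} + 2654549 = \left(-241\right) 916 + 2654549 = -220756 + 2654549 = 2433793$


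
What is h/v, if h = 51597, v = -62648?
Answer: -51597/62648 ≈ -0.82360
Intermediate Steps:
h/v = 51597/(-62648) = 51597*(-1/62648) = -51597/62648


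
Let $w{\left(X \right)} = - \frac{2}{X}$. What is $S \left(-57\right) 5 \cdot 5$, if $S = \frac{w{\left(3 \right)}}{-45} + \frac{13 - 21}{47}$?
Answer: $\frac{93670}{423} \approx 221.44$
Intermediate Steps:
$S = - \frac{986}{6345}$ ($S = \frac{\left(-2\right) \frac{1}{3}}{-45} + \frac{13 - 21}{47} = \left(-2\right) \frac{1}{3} \left(- \frac{1}{45}\right) + \left(13 - 21\right) \frac{1}{47} = \left(- \frac{2}{3}\right) \left(- \frac{1}{45}\right) - \frac{8}{47} = \frac{2}{135} - \frac{8}{47} = - \frac{986}{6345} \approx -0.1554$)
$S \left(-57\right) 5 \cdot 5 = \left(- \frac{986}{6345}\right) \left(-57\right) 5 \cdot 5 = \frac{18734}{2115} \cdot 25 = \frac{93670}{423}$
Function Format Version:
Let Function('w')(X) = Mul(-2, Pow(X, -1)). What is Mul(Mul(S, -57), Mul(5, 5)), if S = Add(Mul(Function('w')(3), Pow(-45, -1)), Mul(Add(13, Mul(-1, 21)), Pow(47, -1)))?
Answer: Rational(93670, 423) ≈ 221.44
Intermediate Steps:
S = Rational(-986, 6345) (S = Add(Mul(Mul(-2, Pow(3, -1)), Pow(-45, -1)), Mul(Add(13, Mul(-1, 21)), Pow(47, -1))) = Add(Mul(Mul(-2, Rational(1, 3)), Rational(-1, 45)), Mul(Add(13, -21), Rational(1, 47))) = Add(Mul(Rational(-2, 3), Rational(-1, 45)), Mul(-8, Rational(1, 47))) = Add(Rational(2, 135), Rational(-8, 47)) = Rational(-986, 6345) ≈ -0.15540)
Mul(Mul(S, -57), Mul(5, 5)) = Mul(Mul(Rational(-986, 6345), -57), Mul(5, 5)) = Mul(Rational(18734, 2115), 25) = Rational(93670, 423)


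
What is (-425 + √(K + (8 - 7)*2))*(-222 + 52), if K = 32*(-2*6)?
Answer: 72250 - 170*I*√382 ≈ 72250.0 - 3322.6*I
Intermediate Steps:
K = -384 (K = 32*(-12) = -384)
(-425 + √(K + (8 - 7)*2))*(-222 + 52) = (-425 + √(-384 + (8 - 7)*2))*(-222 + 52) = (-425 + √(-384 + 1*2))*(-170) = (-425 + √(-384 + 2))*(-170) = (-425 + √(-382))*(-170) = (-425 + I*√382)*(-170) = 72250 - 170*I*√382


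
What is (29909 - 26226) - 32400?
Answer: -28717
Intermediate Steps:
(29909 - 26226) - 32400 = 3683 - 32400 = -28717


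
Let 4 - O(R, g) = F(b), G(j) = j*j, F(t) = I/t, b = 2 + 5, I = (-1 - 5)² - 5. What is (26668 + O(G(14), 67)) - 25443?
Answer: 8572/7 ≈ 1224.6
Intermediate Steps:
I = 31 (I = (-6)² - 5 = 36 - 5 = 31)
b = 7
F(t) = 31/t
G(j) = j²
O(R, g) = -3/7 (O(R, g) = 4 - 31/7 = -3/7)
(26668 + O(G(14), 67)) - 25443 = (26668 - 3/7) - 25443 = 186673/7 - 25443 = 8572/7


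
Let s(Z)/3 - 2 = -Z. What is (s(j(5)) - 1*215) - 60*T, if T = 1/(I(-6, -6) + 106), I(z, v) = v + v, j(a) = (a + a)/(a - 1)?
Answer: -20411/94 ≈ -217.14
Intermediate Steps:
j(a) = 2*a/(-1 + a) (j(a) = (2*a)/(-1 + a) = 2*a/(-1 + a))
I(z, v) = 2*v
T = 1/94 (T = 1/(2*(-6) + 106) = 1/(-12 + 106) = 1/94 ≈ 0.010638)
s(Z) = 6 - 3*Z (s(Z) = 6 + 3*(-Z) = 6 - 3*Z)
(s(j(5)) - 1*215) - 60*T = ((6 - 6*5/(-1 + 5)) - 1*215) - 60*1/94 = ((6 - 6*5/4) - 215) - 30/47 = ((6 - 3*5/2) - 215) - 30/47 = ((6 - 15/2) - 215) - 30/47 = (-3/2 - 215) - 30/47 = -433/2 - 30/47 = -20411/94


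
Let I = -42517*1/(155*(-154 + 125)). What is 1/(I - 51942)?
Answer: -4495/233436773 ≈ -1.9256e-5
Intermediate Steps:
I = 42517/4495 (I = -42517/(155*(-29)) = -42517/(-4495) = -42517*(-1/4495) = 42517/4495 ≈ 9.4587)
1/(I - 51942) = 1/(42517/4495 - 51942) = 1/(-233436773/4495) = -4495/233436773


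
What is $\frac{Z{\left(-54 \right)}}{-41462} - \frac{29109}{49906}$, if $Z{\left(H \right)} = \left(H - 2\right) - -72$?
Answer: $- \frac{603857927}{1034601286} \approx -0.58366$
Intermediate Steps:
$Z{\left(H \right)} = 70 + H$ ($Z{\left(H \right)} = \left(-2 + H\right) + 72 = 70 + H$)
$\frac{Z{\left(-54 \right)}}{-41462} - \frac{29109}{49906} = \frac{70 - 54}{-41462} - \frac{29109}{49906} = 16 \left(- \frac{1}{41462}\right) - \frac{29109}{49906} = - \frac{8}{20731} - \frac{29109}{49906} = - \frac{603857927}{1034601286}$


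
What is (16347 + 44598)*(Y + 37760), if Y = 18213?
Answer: 3411274485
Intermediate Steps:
(16347 + 44598)*(Y + 37760) = (16347 + 44598)*(18213 + 37760) = 60945*55973 = 3411274485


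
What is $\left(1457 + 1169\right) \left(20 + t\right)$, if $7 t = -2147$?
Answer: $- \frac{5270382}{7} \approx -7.5291 \cdot 10^{5}$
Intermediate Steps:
$t = - \frac{2147}{7}$ ($t = \frac{1}{7} \left(-2147\right) = - \frac{2147}{7} \approx -306.71$)
$\left(1457 + 1169\right) \left(20 + t\right) = \left(1457 + 1169\right) \left(20 - \frac{2147}{7}\right) = 2626 \left(- \frac{2007}{7}\right) = - \frac{5270382}{7}$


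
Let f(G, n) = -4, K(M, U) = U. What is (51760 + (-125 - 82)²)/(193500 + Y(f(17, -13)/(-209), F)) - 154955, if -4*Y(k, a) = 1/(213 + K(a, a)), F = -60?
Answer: -18350022954337/118421999 ≈ -1.5495e+5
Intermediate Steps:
Y(k, a) = -1/(4*(213 + a))
(51760 + (-125 - 82)²)/(193500 + Y(f(17, -13)/(-209), F)) - 154955 = (51760 + (-125 - 82)²)/(193500 - 1/(852 + 4*(-60))) - 154955 = (51760 + (-207)²)/(193500 - 1/(852 - 240)) - 154955 = (51760 + 42849)/(193500 - 1/612) - 154955 = 94609/(193500 - 1*1/612) - 154955 = 94609/(193500 - 1/612) - 154955 = 94609/(118421999/612) - 154955 = 94609*(612/118421999) - 154955 = 57900708/118421999 - 154955 = -18350022954337/118421999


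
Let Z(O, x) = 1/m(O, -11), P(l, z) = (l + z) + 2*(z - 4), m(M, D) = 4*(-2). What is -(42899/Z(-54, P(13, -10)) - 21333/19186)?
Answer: 6584503045/19186 ≈ 3.4319e+5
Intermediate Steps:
m(M, D) = -8
P(l, z) = -8 + l + 3*z (P(l, z) = (l + z) + 2*(-4 + z) = (l + z) + (-8 + 2*z) = -8 + l + 3*z)
Z(O, x) = -⅛ (Z(O, x) = 1/(-8) = -⅛)
-(42899/Z(-54, P(13, -10)) - 21333/19186) = -(42899/(-⅛) - 21333/19186) = -(42899*(-8) - 21333*1/19186) = -(-343192 - 21333/19186) = -1*(-6584503045/19186) = 6584503045/19186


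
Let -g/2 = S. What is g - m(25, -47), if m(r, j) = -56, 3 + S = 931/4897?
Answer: 301752/4897 ≈ 61.620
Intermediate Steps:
S = -13760/4897 (S = -3 + 931/4897 = -13760/4897 ≈ -2.8099)
g = 27520/4897 (g = -2*(-13760/4897) = 27520/4897 ≈ 5.6198)
g - m(25, -47) = 27520/4897 - 1*(-56) = 27520/4897 + 56 = 301752/4897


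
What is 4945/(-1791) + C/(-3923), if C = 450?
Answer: -20205185/7026093 ≈ -2.8757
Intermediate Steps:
4945/(-1791) + C/(-3923) = 4945/(-1791) + 450/(-3923) = 4945*(-1/1791) + 450*(-1/3923) = -4945/1791 - 450/3923 = -20205185/7026093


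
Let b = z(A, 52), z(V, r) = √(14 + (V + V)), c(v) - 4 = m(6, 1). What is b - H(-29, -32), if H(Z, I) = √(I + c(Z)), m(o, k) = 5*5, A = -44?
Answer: I*(√74 - √3) ≈ 6.8703*I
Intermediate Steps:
m(o, k) = 25
c(v) = 29 (c(v) = 4 + 25 = 29)
z(V, r) = √(14 + 2*V)
H(Z, I) = √(29 + I) (H(Z, I) = √(I + 29) = √(29 + I))
b = I*√74 (b = √(14 + 2*(-44)) = √(14 - 88) = √(-74) = I*√74 ≈ 8.6023*I)
b - H(-29, -32) = I*√74 - √(29 - 32) = I*√74 - √(-3) = I*√74 - I*√3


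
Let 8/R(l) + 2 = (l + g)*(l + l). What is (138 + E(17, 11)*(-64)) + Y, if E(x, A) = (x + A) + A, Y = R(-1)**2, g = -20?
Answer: -58949/25 ≈ -2358.0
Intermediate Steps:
R(l) = 8/(-2 + 2*l*(-20 + l)) (R(l) = 8/(-2 + (l - 20)*(l + l)) = 8/(-2 + (-20 + l)*(2*l)) = 8/(-2 + 2*l*(-20 + l)))
Y = 1/25 (Y = (4/(-1 + (-1)**2 - 20*(-1)))**2 = (4/(-1 + 1 + 20))**2 = (4/20)**2 = (4*(1/20))**2 = (1/5)**2 = 1/25 ≈ 0.040000)
E(x, A) = x + 2*A (E(x, A) = (A + x) + A = x + 2*A)
(138 + E(17, 11)*(-64)) + Y = (138 + (17 + 2*11)*(-64)) + 1/25 = (138 + (17 + 22)*(-64)) + 1/25 = (138 + 39*(-64)) + 1/25 = (138 - 2496) + 1/25 = -2358 + 1/25 = -58949/25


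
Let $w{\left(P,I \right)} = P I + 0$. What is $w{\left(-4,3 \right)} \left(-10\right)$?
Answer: $120$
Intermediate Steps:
$w{\left(P,I \right)} = I P$ ($w{\left(P,I \right)} = I P + 0 = I P$)
$w{\left(-4,3 \right)} \left(-10\right) = 3 \left(-4\right) \left(-10\right) = \left(-12\right) \left(-10\right) = 120$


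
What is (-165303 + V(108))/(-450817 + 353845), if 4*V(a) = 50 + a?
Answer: 330527/193944 ≈ 1.7042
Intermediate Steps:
V(a) = 25/2 + a/4 (V(a) = (50 + a)/4 = 25/2 + a/4)
(-165303 + V(108))/(-450817 + 353845) = (-165303 + (25/2 + (¼)*108))/(-450817 + 353845) = (-165303 + (25/2 + 27))/(-96972) = (-165303 + 79/2)*(-1/96972) = -330527/2*(-1/96972) = 330527/193944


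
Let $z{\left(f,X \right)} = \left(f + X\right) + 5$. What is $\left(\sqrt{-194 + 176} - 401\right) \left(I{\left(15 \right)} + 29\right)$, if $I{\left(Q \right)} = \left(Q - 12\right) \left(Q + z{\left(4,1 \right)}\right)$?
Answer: $-41704 + 312 i \sqrt{2} \approx -41704.0 + 441.23 i$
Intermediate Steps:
$z{\left(f,X \right)} = 5 + X + f$ ($z{\left(f,X \right)} = \left(X + f\right) + 5 = 5 + X + f$)
$I{\left(Q \right)} = \left(-12 + Q\right) \left(10 + Q\right)$ ($I{\left(Q \right)} = \left(Q - 12\right) \left(Q + \left(5 + 1 + 4\right)\right) = \left(-12 + Q\right) \left(Q + 10\right) = \left(-12 + Q\right) \left(10 + Q\right)$)
$\left(\sqrt{-194 + 176} - 401\right) \left(I{\left(15 \right)} + 29\right) = \left(\sqrt{-194 + 176} - 401\right) \left(\left(-120 + 15^{2} - 30\right) + 29\right) = \left(\sqrt{-18} - 401\right) \left(\left(-120 + 225 - 30\right) + 29\right) = \left(3 i \sqrt{2} - 401\right) \left(75 + 29\right) = \left(-401 + 3 i \sqrt{2}\right) 104 = -41704 + 312 i \sqrt{2}$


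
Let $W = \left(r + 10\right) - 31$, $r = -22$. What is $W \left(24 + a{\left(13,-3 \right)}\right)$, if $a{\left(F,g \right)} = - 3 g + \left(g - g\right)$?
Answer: $-1419$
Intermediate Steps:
$W = -43$ ($W = \left(-22 + 10\right) - 31 = -12 - 31 = -43$)
$a{\left(F,g \right)} = - 3 g$ ($a{\left(F,g \right)} = - 3 g + 0 = - 3 g$)
$W \left(24 + a{\left(13,-3 \right)}\right) = - 43 \left(24 - -9\right) = - 43 \left(24 + 9\right) = \left(-43\right) 33 = -1419$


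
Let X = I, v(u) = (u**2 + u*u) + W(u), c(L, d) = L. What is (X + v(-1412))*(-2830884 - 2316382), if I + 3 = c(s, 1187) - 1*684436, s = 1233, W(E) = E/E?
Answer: -17008023540278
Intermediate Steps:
W(E) = 1
v(u) = 1 + 2*u**2 (v(u) = (u**2 + u*u) + 1 = (u**2 + u**2) + 1 = 2*u**2 + 1 = 1 + 2*u**2)
I = -683206 (I = -3 + (1233 - 1*684436) = -3 + (1233 - 684436) = -3 - 683203 = -683206)
X = -683206
(X + v(-1412))*(-2830884 - 2316382) = (-683206 + (1 + 2*(-1412)**2))*(-2830884 - 2316382) = (-683206 + (1 + 2*1993744))*(-5147266) = (-683206 + (1 + 3987488))*(-5147266) = (-683206 + 3987489)*(-5147266) = 3304283*(-5147266) = -17008023540278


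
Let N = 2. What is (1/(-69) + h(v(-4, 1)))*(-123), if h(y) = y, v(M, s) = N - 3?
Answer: 2870/23 ≈ 124.78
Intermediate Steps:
v(M, s) = -1 (v(M, s) = 2 - 3 = -1)
(1/(-69) + h(v(-4, 1)))*(-123) = (1/(-69) - 1)*(-123) = (-1/69 - 1)*(-123) = -70/69*(-123) = 2870/23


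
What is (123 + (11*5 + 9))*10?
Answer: 1870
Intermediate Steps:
(123 + (11*5 + 9))*10 = (123 + (55 + 9))*10 = (123 + 64)*10 = 187*10 = 1870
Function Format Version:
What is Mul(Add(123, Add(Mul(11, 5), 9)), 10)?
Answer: 1870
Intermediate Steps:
Mul(Add(123, Add(Mul(11, 5), 9)), 10) = Mul(Add(123, Add(55, 9)), 10) = Mul(Add(123, 64), 10) = Mul(187, 10) = 1870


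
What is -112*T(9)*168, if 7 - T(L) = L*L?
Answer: 1392384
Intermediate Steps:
T(L) = 7 - L² (T(L) = 7 - L*L = 7 - L²)
-112*T(9)*168 = -112*(7 - 1*9²)*168 = -112*(7 - 1*81)*168 = -112*(7 - 81)*168 = -112*(-74)*168 = 8288*168 = 1392384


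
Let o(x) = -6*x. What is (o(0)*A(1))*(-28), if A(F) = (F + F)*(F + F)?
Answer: 0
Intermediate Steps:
A(F) = 4*F² (A(F) = (2*F)*(2*F) = 4*F²)
(o(0)*A(1))*(-28) = ((-6*0)*(4*1²))*(-28) = (0*(4*1))*(-28) = (0*4)*(-28) = 0*(-28) = 0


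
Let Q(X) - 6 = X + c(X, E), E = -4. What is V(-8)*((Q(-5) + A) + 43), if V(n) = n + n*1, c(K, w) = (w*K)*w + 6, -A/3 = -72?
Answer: -2976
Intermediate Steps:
A = 216 (A = -3*(-72) = 216)
c(K, w) = 6 + K*w² (c(K, w) = (K*w)*w + 6 = K*w² + 6 = 6 + K*w²)
V(n) = 2*n (V(n) = n + n = 2*n)
Q(X) = 12 + 17*X (Q(X) = 6 + (X + (6 + X*(-4)²)) = 6 + (X + (6 + X*16)) = 6 + (X + (6 + 16*X)) = 6 + (6 + 17*X) = 12 + 17*X)
V(-8)*((Q(-5) + A) + 43) = (2*(-8))*(((12 + 17*(-5)) + 216) + 43) = -16*(((12 - 85) + 216) + 43) = -16*((-73 + 216) + 43) = -16*(143 + 43) = -16*186 = -2976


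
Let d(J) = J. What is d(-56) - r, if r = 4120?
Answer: -4176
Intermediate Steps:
d(-56) - r = -56 - 1*4120 = -56 - 4120 = -4176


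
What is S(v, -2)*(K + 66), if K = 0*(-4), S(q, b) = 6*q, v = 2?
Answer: 792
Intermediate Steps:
K = 0
S(v, -2)*(K + 66) = (6*2)*(0 + 66) = 12*66 = 792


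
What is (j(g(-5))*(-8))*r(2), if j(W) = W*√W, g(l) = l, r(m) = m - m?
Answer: 0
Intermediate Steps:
r(m) = 0
j(W) = W^(3/2)
(j(g(-5))*(-8))*r(2) = ((-5)^(3/2)*(-8))*0 = (-5*I*√5*(-8))*0 = (40*I*√5)*0 = 0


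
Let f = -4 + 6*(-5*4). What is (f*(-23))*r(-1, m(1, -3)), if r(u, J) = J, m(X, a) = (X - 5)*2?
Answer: -22816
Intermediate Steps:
m(X, a) = -10 + 2*X (m(X, a) = (-5 + X)*2 = -10 + 2*X)
f = -124 (f = -4 + 6*(-20) = -4 - 120 = -124)
(f*(-23))*r(-1, m(1, -3)) = (-124*(-23))*(-10 + 2*1) = 2852*(-10 + 2) = 2852*(-8) = -22816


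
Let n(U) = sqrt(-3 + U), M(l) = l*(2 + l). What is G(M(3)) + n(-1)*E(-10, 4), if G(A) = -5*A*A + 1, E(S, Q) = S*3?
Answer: -1124 - 60*I ≈ -1124.0 - 60.0*I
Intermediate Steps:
E(S, Q) = 3*S
G(A) = 1 - 5*A**2 (G(A) = -5*A**2 + 1 = 1 - 5*A**2)
G(M(3)) + n(-1)*E(-10, 4) = (1 - 5*9*(2 + 3)**2) + sqrt(-3 - 1)*(3*(-10)) = (1 - 5*(3*5)**2) + sqrt(-4)*(-30) = (1 - 5*15**2) + (2*I)*(-30) = (1 - 5*225) - 60*I = (1 - 1125) - 60*I = -1124 - 60*I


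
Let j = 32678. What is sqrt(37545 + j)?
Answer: sqrt(70223) ≈ 265.00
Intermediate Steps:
sqrt(37545 + j) = sqrt(37545 + 32678) = sqrt(70223)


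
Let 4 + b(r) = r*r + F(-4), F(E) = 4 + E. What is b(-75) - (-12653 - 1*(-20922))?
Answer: -2648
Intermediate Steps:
b(r) = -4 + r² (b(r) = -4 + (r*r + (4 - 4)) = -4 + (r² + 0) = -4 + r²)
b(-75) - (-12653 - 1*(-20922)) = (-4 + (-75)²) - (-12653 - 1*(-20922)) = (-4 + 5625) - (-12653 + 20922) = 5621 - 1*8269 = 5621 - 8269 = -2648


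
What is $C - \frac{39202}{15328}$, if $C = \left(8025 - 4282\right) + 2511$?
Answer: $\frac{47911055}{7664} \approx 6251.4$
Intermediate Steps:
$C = 6254$ ($C = 3743 + 2511 = 6254$)
$C - \frac{39202}{15328} = 6254 - \frac{39202}{15328} = 6254 - \frac{19601}{7664} = \frac{47911055}{7664}$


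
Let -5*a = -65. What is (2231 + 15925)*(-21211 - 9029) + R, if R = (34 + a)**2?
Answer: -549035231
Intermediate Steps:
a = 13 (a = -1/5*(-65) = 13)
R = 2209 (R = (34 + 13)**2 = 47**2 = 2209)
(2231 + 15925)*(-21211 - 9029) + R = (2231 + 15925)*(-21211 - 9029) + 2209 = 18156*(-30240) + 2209 = -549037440 + 2209 = -549035231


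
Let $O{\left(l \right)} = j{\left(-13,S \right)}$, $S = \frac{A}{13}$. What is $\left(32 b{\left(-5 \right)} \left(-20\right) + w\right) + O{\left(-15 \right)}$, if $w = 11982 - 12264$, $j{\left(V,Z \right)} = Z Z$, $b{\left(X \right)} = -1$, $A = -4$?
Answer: $\frac{60518}{169} \approx 358.09$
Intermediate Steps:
$S = - \frac{4}{13} \approx -0.30769$
$j{\left(V,Z \right)} = Z^{2}$
$O{\left(l \right)} = \frac{16}{169}$ ($O{\left(l \right)} = \left(- \frac{4}{13}\right)^{2} = \frac{16}{169}$)
$w = -282$ ($w = 11982 - 12264 = -282$)
$\left(32 b{\left(-5 \right)} \left(-20\right) + w\right) + O{\left(-15 \right)} = \left(32 \left(-1\right) \left(-20\right) - 282\right) + \frac{16}{169} = \left(\left(-32\right) \left(-20\right) - 282\right) + \frac{16}{169} = \left(640 - 282\right) + \frac{16}{169} = 358 + \frac{16}{169} = \frac{60518}{169}$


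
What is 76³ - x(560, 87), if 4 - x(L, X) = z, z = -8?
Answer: 438964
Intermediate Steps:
x(L, X) = 12 (x(L, X) = 4 - 1*(-8) = 4 + 8 = 12)
76³ - x(560, 87) = 76³ - 1*12 = 438976 - 12 = 438964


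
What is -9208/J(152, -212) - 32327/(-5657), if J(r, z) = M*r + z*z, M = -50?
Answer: 144391229/26406876 ≈ 5.4679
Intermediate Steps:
J(r, z) = z² - 50*r (J(r, z) = -50*r + z*z = -50*r + z² = z² - 50*r)
-9208/J(152, -212) - 32327/(-5657) = -9208/((-212)² - 50*152) - 32327/(-5657) = -9208/(44944 - 7600) - 32327*(-1/5657) = -9208/37344 + 32327/5657 = -9208*1/37344 + 32327/5657 = -1151/4668 + 32327/5657 = 144391229/26406876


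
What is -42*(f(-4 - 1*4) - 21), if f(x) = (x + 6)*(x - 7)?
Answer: -378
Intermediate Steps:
f(x) = (-7 + x)*(6 + x) (f(x) = (6 + x)*(-7 + x) = (-7 + x)*(6 + x))
-42*(f(-4 - 1*4) - 21) = -42*((-42 + (-4 - 1*4)**2 - (-4 - 1*4)) - 21) = -42*((-42 + (-4 - 4)**2 - (-4 - 4)) - 21) = -42*((-42 + (-8)**2 - 1*(-8)) - 21) = -42*((-42 + 64 + 8) - 21) = -42*(30 - 21) = -42*9 = -378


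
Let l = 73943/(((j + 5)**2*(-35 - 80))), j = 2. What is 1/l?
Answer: -5635/73943 ≈ -0.076207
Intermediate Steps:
l = -73943/5635 (l = 73943/(((2 + 5)**2*(-35 - 80))) = 73943/((7**2*(-115))) = 73943/((49*(-115))) = 73943/(-5635) = 73943*(-1/5635) = -73943/5635 ≈ -13.122)
1/l = 1/(-73943/5635) = -5635/73943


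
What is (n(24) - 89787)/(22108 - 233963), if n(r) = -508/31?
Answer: 556781/1313501 ≈ 0.42389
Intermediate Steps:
n(r) = -508/31 (n(r) = -508*1/31 = -508/31)
(n(24) - 89787)/(22108 - 233963) = (-508/31 - 89787)/(22108 - 233963) = -2783905/31/(-211855) = -2783905/31*(-1/211855) = 556781/1313501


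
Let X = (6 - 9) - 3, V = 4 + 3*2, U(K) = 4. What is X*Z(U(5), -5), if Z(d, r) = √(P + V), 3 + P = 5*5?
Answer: -24*√2 ≈ -33.941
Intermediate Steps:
P = 22 (P = -3 + 5*5 = -3 + 25 = 22)
V = 10 (V = 4 + 6 = 10)
Z(d, r) = 4*√2 (Z(d, r) = √(22 + 10) = √32 = 4*√2)
X = -6 (X = -3 - 3 = -6)
X*Z(U(5), -5) = -24*√2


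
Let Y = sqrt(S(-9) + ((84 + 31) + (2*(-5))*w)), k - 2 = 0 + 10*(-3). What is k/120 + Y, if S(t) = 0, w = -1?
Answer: -7/30 + 5*sqrt(5) ≈ 10.947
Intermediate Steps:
k = -28 (k = 2 + (0 + 10*(-3)) = 2 + (0 - 30) = 2 - 30 = -28)
Y = 5*sqrt(5) (Y = sqrt(0 + ((84 + 31) + (2*(-5))*(-1))) = sqrt(0 + (115 - 10*(-1))) = sqrt(0 + (115 + 10)) = sqrt(0 + 125) = sqrt(125) = 5*sqrt(5) ≈ 11.180)
k/120 + Y = -28/120 + 5*sqrt(5) = -28*1/120 + 5*sqrt(5) = -7/30 + 5*sqrt(5)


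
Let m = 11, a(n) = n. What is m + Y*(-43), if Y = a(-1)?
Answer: 54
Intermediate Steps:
Y = -1
m + Y*(-43) = 11 - 1*(-43) = 11 + 43 = 54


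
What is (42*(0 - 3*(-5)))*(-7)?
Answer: -4410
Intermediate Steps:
(42*(0 - 3*(-5)))*(-7) = (42*(0 + 15))*(-7) = (42*15)*(-7) = 630*(-7) = -4410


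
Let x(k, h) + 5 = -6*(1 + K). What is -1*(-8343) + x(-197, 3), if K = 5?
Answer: 8302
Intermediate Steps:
x(k, h) = -41 (x(k, h) = -5 - 6*(1 + 5) = -5 - 6*6 = -5 - 36 = -41)
-1*(-8343) + x(-197, 3) = -1*(-8343) - 41 = 8343 - 41 = 8302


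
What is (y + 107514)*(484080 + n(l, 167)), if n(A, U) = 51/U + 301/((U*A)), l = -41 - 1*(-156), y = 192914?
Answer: 2793007784178248/19205 ≈ 1.4543e+11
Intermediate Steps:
l = 115 (l = -41 + 156 = 115)
n(A, U) = 51/U + 301/(A*U) (n(A, U) = 51/U + 301/((A*U)) = 51/U + 301*(1/(A*U)) = 51/U + 301/(A*U))
(y + 107514)*(484080 + n(l, 167)) = (192914 + 107514)*(484080 + (301 + 51*115)/(115*167)) = 300428*(484080 + (1/115)*(1/167)*(301 + 5865)) = 300428*(484080 + (1/115)*(1/167)*6166) = 300428*(484080 + 6166/19205) = 300428*(9296762566/19205) = 2793007784178248/19205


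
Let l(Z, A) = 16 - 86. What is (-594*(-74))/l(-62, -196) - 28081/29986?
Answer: -660015143/1049510 ≈ -628.88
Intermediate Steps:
l(Z, A) = -70
(-594*(-74))/l(-62, -196) - 28081/29986 = -594*(-74)/(-70) - 28081/29986 = 43956*(-1/70) - 28081*1/29986 = -21978/35 - 28081/29986 = -660015143/1049510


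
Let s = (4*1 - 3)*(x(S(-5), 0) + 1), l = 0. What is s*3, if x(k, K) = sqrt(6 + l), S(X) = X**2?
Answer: 3 + 3*sqrt(6) ≈ 10.348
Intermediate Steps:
x(k, K) = sqrt(6) (x(k, K) = sqrt(6 + 0) = sqrt(6))
s = 1 + sqrt(6) (s = (4*1 - 3)*(sqrt(6) + 1) = (4 - 3)*(1 + sqrt(6)) = 1*(1 + sqrt(6)) = 1 + sqrt(6) ≈ 3.4495)
s*3 = (1 + sqrt(6))*3 = 3 + 3*sqrt(6)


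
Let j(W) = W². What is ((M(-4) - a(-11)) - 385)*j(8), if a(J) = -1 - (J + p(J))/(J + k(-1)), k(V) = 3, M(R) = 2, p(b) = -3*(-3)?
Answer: -24432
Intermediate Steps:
p(b) = 9
a(J) = -1 - (9 + J)/(3 + J) (a(J) = -1 - (J + 9)/(J + 3) = -1 - (9 + J)/(3 + J))
((M(-4) - a(-11)) - 385)*j(8) = ((2 - 2*(-6 - 1*(-11))/(3 - 11)) - 385)*8² = ((2 - 2*(-6 + 11)/(-8)) - 385)*64 = ((2 - 2*(-1)*5/8) - 385)*64 = ((2 - 1*(-5/4)) - 385)*64 = ((2 + 5/4) - 385)*64 = (13/4 - 385)*64 = -1527/4*64 = -24432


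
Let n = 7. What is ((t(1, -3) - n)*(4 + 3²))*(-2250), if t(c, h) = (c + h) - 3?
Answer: 351000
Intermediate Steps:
t(c, h) = -3 + c + h
((t(1, -3) - n)*(4 + 3²))*(-2250) = (((-3 + 1 - 3) - 1*7)*(4 + 3²))*(-2250) = ((-5 - 7)*(4 + 9))*(-2250) = -12*13*(-2250) = -156*(-2250) = 351000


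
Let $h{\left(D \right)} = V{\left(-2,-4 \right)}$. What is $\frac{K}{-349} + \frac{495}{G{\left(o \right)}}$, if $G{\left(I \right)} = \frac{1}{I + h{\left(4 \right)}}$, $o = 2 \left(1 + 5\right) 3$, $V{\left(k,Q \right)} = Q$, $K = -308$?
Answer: $\frac{5528468}{349} \approx 15841.0$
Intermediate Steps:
$o = 36$ ($o = 2 \cdot 6 \cdot 3 = 12 \cdot 3 = 36$)
$h{\left(D \right)} = -4$
$G{\left(I \right)} = \frac{1}{-4 + I}$ ($G{\left(I \right)} = \frac{1}{I - 4} = \frac{1}{-4 + I}$)
$\frac{K}{-349} + \frac{495}{G{\left(o \right)}} = - \frac{308}{-349} + \frac{495}{\frac{1}{-4 + 36}} = \left(-308\right) \left(- \frac{1}{349}\right) + \frac{495}{\frac{1}{32}} = \frac{308}{349} + 495 \frac{1}{\frac{1}{32}} = \frac{308}{349} + 495 \cdot 32 = \frac{308}{349} + 15840 = \frac{5528468}{349}$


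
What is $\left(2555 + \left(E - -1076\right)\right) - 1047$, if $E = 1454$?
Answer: $4038$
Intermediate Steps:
$\left(2555 + \left(E - -1076\right)\right) - 1047 = \left(2555 + \left(1454 - -1076\right)\right) - 1047 = \left(2555 + \left(1454 + 1076\right)\right) - 1047 = \left(2555 + 2530\right) - 1047 = 5085 - 1047 = 4038$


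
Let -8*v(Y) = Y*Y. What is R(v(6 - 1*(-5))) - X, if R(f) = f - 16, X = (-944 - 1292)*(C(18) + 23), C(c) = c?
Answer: 733159/8 ≈ 91645.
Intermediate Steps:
v(Y) = -Y**2/8 (v(Y) = -Y*Y/8 = -Y**2/8)
X = -91676 (X = (-944 - 1292)*(18 + 23) = -2236*41 = -91676)
R(f) = -16 + f
R(v(6 - 1*(-5))) - X = (-16 - (6 - 1*(-5))**2/8) - 1*(-91676) = (-16 - (6 + 5)**2/8) + 91676 = (-16 - 1/8*11**2) + 91676 = (-16 - 1/8*121) + 91676 = (-16 - 121/8) + 91676 = -249/8 + 91676 = 733159/8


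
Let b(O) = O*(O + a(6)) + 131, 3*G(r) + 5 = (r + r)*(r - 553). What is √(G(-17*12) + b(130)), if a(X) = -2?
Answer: 2*√269373/3 ≈ 346.01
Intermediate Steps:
G(r) = -5/3 + 2*r*(-553 + r)/3 (G(r) = -5/3 + ((r + r)*(r - 553))/3 = -5/3 + ((2*r)*(-553 + r))/3 = -5/3 + (2*r*(-553 + r))/3 = -5/3 + 2*r*(-553 + r)/3)
b(O) = 131 + O*(-2 + O) (b(O) = O*(O - 2) + 131 = O*(-2 + O) + 131 = 131 + O*(-2 + O))
√(G(-17*12) + b(130)) = √((-5/3 - (-18802)*12/3 + 2*(-17*12)²/3) + (131 + 130² - 2*130)) = √((-5/3 - 1106/3*(-204) + (⅔)*(-204)²) + (131 + 16900 - 260)) = √((-5/3 + 75208 + (⅔)*41616) + 16771) = √((-5/3 + 75208 + 27744) + 16771) = √(308851/3 + 16771) = √(359164/3) = 2*√269373/3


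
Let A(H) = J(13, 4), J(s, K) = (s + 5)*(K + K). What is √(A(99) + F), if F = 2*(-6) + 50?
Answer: √182 ≈ 13.491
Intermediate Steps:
J(s, K) = 2*K*(5 + s) (J(s, K) = (5 + s)*(2*K) = 2*K*(5 + s))
A(H) = 144 (A(H) = 2*4*(5 + 13) = 2*4*18 = 144)
F = 38 (F = -12 + 50 = 38)
√(A(99) + F) = √(144 + 38) = √182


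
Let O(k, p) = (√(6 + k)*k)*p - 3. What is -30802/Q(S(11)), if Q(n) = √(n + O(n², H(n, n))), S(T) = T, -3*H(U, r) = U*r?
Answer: -30802*√3/√(24 - 14641*√127) ≈ 131.35*I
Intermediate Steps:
H(U, r) = -U*r/3
O(k, p) = -3 + k*p*√(6 + k) (O(k, p) = (k*√(6 + k))*p - 3 = k*p*√(6 + k) - 3 = -3 + k*p*√(6 + k))
Q(n) = √(-3 + n - n⁴*√(6 + n²)/3) (Q(n) = √(n + (-3 + n²*(-n*n/3)*√(6 + n²))) = √(n + (-3 + n²*(-n²/3)*√(6 + n²))) = √(n + (-3 - n⁴*√(6 + n²)/3)) = √(-3 + n - n⁴*√(6 + n²)/3))
-30802/Q(S(11)) = -30802*3/√(-27 + 9*11 - 3*11⁴*√(6 + 11²)) = -30802*3/√(-27 + 99 - 3*14641*√(6 + 121)) = -30802*3/√(-27 + 99 - 3*14641*√127) = -30802*3/√(-27 + 99 - 43923*√127) = -30802*3/√(72 - 43923*√127) = -92406/√(72 - 43923*√127)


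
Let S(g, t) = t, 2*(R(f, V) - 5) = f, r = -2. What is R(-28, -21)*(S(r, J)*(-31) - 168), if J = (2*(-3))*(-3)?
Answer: 6534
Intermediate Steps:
J = 18 (J = -6*(-3) = 18)
R(f, V) = 5 + f/2
R(-28, -21)*(S(r, J)*(-31) - 168) = (5 + (½)*(-28))*(18*(-31) - 168) = (5 - 14)*(-558 - 168) = -9*(-726) = 6534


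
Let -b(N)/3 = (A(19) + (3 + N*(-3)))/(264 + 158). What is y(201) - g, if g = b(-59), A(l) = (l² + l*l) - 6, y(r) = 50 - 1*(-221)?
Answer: 58525/211 ≈ 277.37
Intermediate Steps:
y(r) = 271 (y(r) = 50 + 221 = 271)
A(l) = -6 + 2*l² (A(l) = (l² + l²) - 6 = 2*l² - 6 = -6 + 2*l²)
b(N) = -2157/422 + 9*N/422 (b(N) = -3*((-6 + 2*19²) + (3 + N*(-3)))/(264 + 158) = -3*((-6 + 2*361) + (3 - 3*N))/422 = -3*((-6 + 722) + (3 - 3*N))/422 = -3*(716 + (3 - 3*N))/422 = -3*(719 - 3*N)/422 = -3*(719/422 - 3*N/422) = -2157/422 + 9*N/422)
g = -1344/211 (g = -2157/422 + (9/422)*(-59) = -2157/422 - 531/422 = -1344/211 ≈ -6.3697)
y(201) - g = 271 - 1*(-1344/211) = 271 + 1344/211 = 58525/211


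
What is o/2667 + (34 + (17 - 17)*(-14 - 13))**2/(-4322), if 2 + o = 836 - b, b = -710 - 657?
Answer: 3214835/5763387 ≈ 0.55780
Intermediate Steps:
b = -1367
o = 2201 (o = -2 + (836 - 1*(-1367)) = -2 + (836 + 1367) = -2 + 2203 = 2201)
o/2667 + (34 + (17 - 17)*(-14 - 13))**2/(-4322) = 2201/2667 + (34 + (17 - 17)*(-14 - 13))**2/(-4322) = 2201*(1/2667) + (34 + 0*(-27))**2*(-1/4322) = 2201/2667 + (34 + 0)**2*(-1/4322) = 2201/2667 + 34**2*(-1/4322) = 2201/2667 + 1156*(-1/4322) = 2201/2667 - 578/2161 = 3214835/5763387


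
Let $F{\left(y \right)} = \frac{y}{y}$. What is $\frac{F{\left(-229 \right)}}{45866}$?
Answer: $\frac{1}{45866} \approx 2.1803 \cdot 10^{-5}$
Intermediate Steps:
$F{\left(y \right)} = 1$
$\frac{F{\left(-229 \right)}}{45866} = 1 \cdot \frac{1}{45866} = \frac{1}{45866}$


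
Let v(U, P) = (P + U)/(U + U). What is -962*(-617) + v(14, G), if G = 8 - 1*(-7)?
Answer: 16619541/28 ≈ 5.9356e+5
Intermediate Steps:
G = 15 (G = 8 + 7 = 15)
v(U, P) = (P + U)/(2*U) (v(U, P) = (P + U)/((2*U)) = (P + U)*(1/(2*U)) = (P + U)/(2*U))
-962*(-617) + v(14, G) = -962*(-617) + (1/2)*(15 + 14)/14 = 593554 + (1/2)*(1/14)*29 = 593554 + 29/28 = 16619541/28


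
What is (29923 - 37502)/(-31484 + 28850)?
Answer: 7579/2634 ≈ 2.8774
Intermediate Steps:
(29923 - 37502)/(-31484 + 28850) = -7579/(-2634) = -7579*(-1/2634) = 7579/2634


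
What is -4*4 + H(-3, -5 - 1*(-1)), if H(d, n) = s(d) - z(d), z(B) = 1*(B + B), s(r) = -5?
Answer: -15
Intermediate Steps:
z(B) = 2*B (z(B) = 1*(2*B) = 2*B)
H(d, n) = -5 - 2*d
-4*4 + H(-3, -5 - 1*(-1)) = -4*4 + (-5 - 2*(-3)) = -16 + (-5 + 6) = -16 + 1 = -15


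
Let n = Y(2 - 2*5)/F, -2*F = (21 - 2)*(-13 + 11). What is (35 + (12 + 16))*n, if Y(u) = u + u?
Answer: -1008/19 ≈ -53.053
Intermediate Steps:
Y(u) = 2*u
F = 19 (F = -(21 - 2)*(-13 + 11)/2 = -19*(-2)/2 = -1/2*(-38) = 19)
n = -16/19 (n = (2*(2 - 2*5))/19 = (2*(2 - 10))*(1/19) = (2*(-8))*(1/19) = -16*1/19 = -16/19 ≈ -0.84210)
(35 + (12 + 16))*n = (35 + (12 + 16))*(-16/19) = (35 + 28)*(-16/19) = 63*(-16/19) = -1008/19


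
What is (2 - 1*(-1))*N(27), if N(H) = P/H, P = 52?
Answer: 52/9 ≈ 5.7778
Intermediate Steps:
N(H) = 52/H
(2 - 1*(-1))*N(27) = (2 - 1*(-1))*(52/27) = (2 + 1)*(52*(1/27)) = 3*(52/27) = 52/9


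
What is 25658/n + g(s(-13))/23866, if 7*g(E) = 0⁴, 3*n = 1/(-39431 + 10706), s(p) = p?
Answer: -2211078150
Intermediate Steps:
n = -1/86175 (n = 1/(3*(-39431 + 10706)) = (⅓)/(-28725) = (⅓)*(-1/28725) = -1/86175 ≈ -1.1604e-5)
g(E) = 0 (g(E) = (⅐)*0⁴ = (⅐)*0 = 0)
25658/n + g(s(-13))/23866 = 25658/(-1/86175) + 0/23866 = 25658*(-86175) + 0*(1/23866) = -2211078150 + 0 = -2211078150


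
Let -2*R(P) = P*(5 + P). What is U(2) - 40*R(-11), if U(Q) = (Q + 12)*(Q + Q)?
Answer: 1376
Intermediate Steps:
U(Q) = 2*Q*(12 + Q) (U(Q) = (12 + Q)*(2*Q) = 2*Q*(12 + Q))
R(P) = -P*(5 + P)/2
U(2) - 40*R(-11) = 2*2*(12 + 2) - (-20)*(-11)*(5 - 11) = 2*2*14 - (-20)*(-11)*(-6) = 56 - 40*(-33) = 56 + 1320 = 1376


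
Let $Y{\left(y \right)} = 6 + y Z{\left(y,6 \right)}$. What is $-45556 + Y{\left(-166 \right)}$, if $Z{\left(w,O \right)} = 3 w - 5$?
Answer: $37948$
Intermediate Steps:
$Z{\left(w,O \right)} = -5 + 3 w$
$Y{\left(y \right)} = 6 + y \left(-5 + 3 y\right)$
$-45556 + Y{\left(-166 \right)} = -45556 - \left(-6 + 166 \left(-5 + 3 \left(-166\right)\right)\right) = -45556 - \left(-6 + 166 \left(-5 - 498\right)\right) = -45556 + \left(6 - -83498\right) = -45556 + \left(6 + 83498\right) = -45556 + 83504 = 37948$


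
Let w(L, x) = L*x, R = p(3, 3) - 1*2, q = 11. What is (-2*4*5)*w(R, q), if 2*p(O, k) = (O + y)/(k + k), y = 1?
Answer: 2200/3 ≈ 733.33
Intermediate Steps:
p(O, k) = (1 + O)/(4*k) (p(O, k) = ((O + 1)/(k + k))/2 = ((1 + O)/((2*k)))/2 = ((1 + O)*(1/(2*k)))/2 = ((1 + O)/(2*k))/2 = (1 + O)/(4*k))
R = -5/3 (R = (1/4)*(1 + 3)/3 - 1*2 = (1/4)*(1/3)*4 - 2 = 1/3 - 2 = -5/3 ≈ -1.6667)
(-2*4*5)*w(R, q) = (-2*4*5)*(-5/3*11) = -8*5*(-55/3) = -40*(-55/3) = 2200/3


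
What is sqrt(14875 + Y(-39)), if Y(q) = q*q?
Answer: 2*sqrt(4099) ≈ 128.05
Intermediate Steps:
Y(q) = q**2
sqrt(14875 + Y(-39)) = sqrt(14875 + (-39)**2) = sqrt(14875 + 1521) = sqrt(16396) = 2*sqrt(4099)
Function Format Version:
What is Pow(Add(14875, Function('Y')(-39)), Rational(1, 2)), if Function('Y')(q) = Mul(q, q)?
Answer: Mul(2, Pow(4099, Rational(1, 2))) ≈ 128.05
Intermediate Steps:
Function('Y')(q) = Pow(q, 2)
Pow(Add(14875, Function('Y')(-39)), Rational(1, 2)) = Pow(Add(14875, Pow(-39, 2)), Rational(1, 2)) = Pow(Add(14875, 1521), Rational(1, 2)) = Pow(16396, Rational(1, 2)) = Mul(2, Pow(4099, Rational(1, 2)))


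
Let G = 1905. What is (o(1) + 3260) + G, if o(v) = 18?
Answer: 5183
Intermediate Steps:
(o(1) + 3260) + G = (18 + 3260) + 1905 = 3278 + 1905 = 5183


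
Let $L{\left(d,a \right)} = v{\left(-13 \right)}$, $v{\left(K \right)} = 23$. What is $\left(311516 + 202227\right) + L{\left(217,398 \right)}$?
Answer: $513766$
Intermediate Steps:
$L{\left(d,a \right)} = 23$
$\left(311516 + 202227\right) + L{\left(217,398 \right)} = \left(311516 + 202227\right) + 23 = 513743 + 23 = 513766$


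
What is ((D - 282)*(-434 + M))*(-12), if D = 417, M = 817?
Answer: -620460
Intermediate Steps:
((D - 282)*(-434 + M))*(-12) = ((417 - 282)*(-434 + 817))*(-12) = (135*383)*(-12) = 51705*(-12) = -620460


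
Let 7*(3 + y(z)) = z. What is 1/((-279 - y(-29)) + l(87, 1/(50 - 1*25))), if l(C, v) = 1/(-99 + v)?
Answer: -17318/4708197 ≈ -0.0036783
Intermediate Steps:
y(z) = -3 + z/7
1/((-279 - y(-29)) + l(87, 1/(50 - 1*25))) = 1/((-279 - (-3 + (⅐)*(-29))) + 1/(-99 + 1/(50 - 1*25))) = 1/((-279 - (-3 - 29/7)) + 1/(-99 + 1/(50 - 25))) = 1/((-279 - 1*(-50/7)) + 1/(-99 + 1/25)) = 1/((-279 + 50/7) + 1/(-99 + 1/25)) = 1/(-1903/7 + 1/(-2474/25)) = 1/(-1903/7 - 25/2474) = 1/(-4708197/17318) = -17318/4708197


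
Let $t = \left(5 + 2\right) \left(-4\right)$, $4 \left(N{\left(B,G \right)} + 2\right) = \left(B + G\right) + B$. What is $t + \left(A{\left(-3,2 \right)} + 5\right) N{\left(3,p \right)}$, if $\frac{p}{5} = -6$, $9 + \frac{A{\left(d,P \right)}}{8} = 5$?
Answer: $188$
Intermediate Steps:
$A{\left(d,P \right)} = -32$ ($A{\left(d,P \right)} = -72 + 8 \cdot 5 = -72 + 40 = -32$)
$p = -30$ ($p = 5 \left(-6\right) = -30$)
$N{\left(B,G \right)} = -2 + \frac{B}{2} + \frac{G}{4}$ ($N{\left(B,G \right)} = -2 + \frac{\left(B + G\right) + B}{4} = -2 + \frac{G + 2 B}{4} = -2 + \left(\frac{B}{2} + \frac{G}{4}\right) = -2 + \frac{B}{2} + \frac{G}{4}$)
$t = -28$ ($t = 7 \left(-4\right) = -28$)
$t + \left(A{\left(-3,2 \right)} + 5\right) N{\left(3,p \right)} = -28 + \left(-32 + 5\right) \left(-2 + \frac{1}{2} \cdot 3 + \frac{1}{4} \left(-30\right)\right) = -28 - 27 \left(-2 + \frac{3}{2} - \frac{15}{2}\right) = -28 - -216 = -28 + 216 = 188$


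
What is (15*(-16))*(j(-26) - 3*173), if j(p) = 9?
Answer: 122400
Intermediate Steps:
(15*(-16))*(j(-26) - 3*173) = (15*(-16))*(9 - 3*173) = -240*(9 - 519) = -240*(-510) = 122400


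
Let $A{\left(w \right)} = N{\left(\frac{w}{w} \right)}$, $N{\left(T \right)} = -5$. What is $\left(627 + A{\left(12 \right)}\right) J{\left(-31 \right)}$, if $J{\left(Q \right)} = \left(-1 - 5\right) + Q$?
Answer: $-23014$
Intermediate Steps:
$A{\left(w \right)} = -5$
$J{\left(Q \right)} = -6 + Q$
$\left(627 + A{\left(12 \right)}\right) J{\left(-31 \right)} = \left(627 - 5\right) \left(-6 - 31\right) = 622 \left(-37\right) = -23014$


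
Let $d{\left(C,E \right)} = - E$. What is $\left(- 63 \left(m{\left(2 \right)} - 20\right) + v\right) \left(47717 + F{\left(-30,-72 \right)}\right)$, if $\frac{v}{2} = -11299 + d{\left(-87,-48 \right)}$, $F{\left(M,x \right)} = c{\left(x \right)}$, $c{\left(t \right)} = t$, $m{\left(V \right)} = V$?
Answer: $-1018078360$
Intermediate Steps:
$F{\left(M,x \right)} = x$
$v = -22502$ ($v = 2 \left(-11299 - -48\right) = 2 \left(-11299 + 48\right) = 2 \left(-11251\right) = -22502$)
$\left(- 63 \left(m{\left(2 \right)} - 20\right) + v\right) \left(47717 + F{\left(-30,-72 \right)}\right) = \left(- 63 \left(2 - 20\right) - 22502\right) \left(47717 - 72\right) = \left(- 63 \left(2 - 20\right) - 22502\right) 47645 = \left(\left(-63\right) \left(-18\right) - 22502\right) 47645 = \left(1134 - 22502\right) 47645 = \left(-21368\right) 47645 = -1018078360$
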